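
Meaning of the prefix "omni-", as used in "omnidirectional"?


Prefix: omni-
Example: omnidirectional (omni- + directional)
Meaning = all


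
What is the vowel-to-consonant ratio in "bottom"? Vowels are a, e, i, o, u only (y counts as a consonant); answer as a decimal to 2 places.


Word: "bottom"
Vowels (a,e,i,o,u): 2
Consonants: 4
Ratio = 2/4
= 0.50


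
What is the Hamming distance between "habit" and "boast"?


Comparing character by character (same length = 5):
  Pos 0: 'h' vs 'b' !=
  Pos 1: 'a' vs 'o' !=
  Pos 2: 'b' vs 'a' !=
  Pos 3: 'i' vs 's' !=
  Pos 4: 't' vs 't' =
Hamming distance = 4


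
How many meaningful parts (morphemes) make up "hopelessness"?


Word: "hopelessness"
Morphemes: hope | -less | -ness
Each morpheme carries meaning
= 3 morphemes


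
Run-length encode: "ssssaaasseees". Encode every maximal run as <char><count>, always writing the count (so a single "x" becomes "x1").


String: "ssssaaasseees"
Scanning for consecutive runs:
  's' x 4
  'a' x 3
  's' x 2
  'e' x 3
  's' x 1
RLE = "s4a3s2e3s1"


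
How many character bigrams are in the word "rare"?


Word: "rare" (length 4)
Number of 2-grams = length - 2 + 1 = 4 - 2 + 1
= 3


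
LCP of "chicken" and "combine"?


Word 1: "chicken"
Word 2: "combine"
Comparing from start:
  Pos 0: 'c' == 'c'
  Pos 1: 'h' != 'o' (stop)
LCP = "c" (length 1)


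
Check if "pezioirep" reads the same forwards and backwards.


Word: "pezioirep"
Reversed: "perioizep"
Forward == Backward? pezioirep != perioizep
Palindrome = No


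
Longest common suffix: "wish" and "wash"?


Word 1: "wish"
Word 2: "wash"
Comparing from end:
  Pos -1: 'h' == 'h'
  Pos -2: 's' == 's'
  Pos -3: 'i' != 'a' (stop)
LCS = "sh" (length 2)


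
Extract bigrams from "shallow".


Word: "shallow" (length 7)
Number of bigrams = 7 - 2 + 1 = 6
  Position 0: "sh"
  Position 1: "ha"
  Position 2: "al"
  Position 3: "ll"
  Position 4: "lo"
  Position 5: "ow"
Bigrams = "sh", "ha", "al", "ll", "lo", "ow"


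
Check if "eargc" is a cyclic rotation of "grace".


Word: "grace", Candidate: "eargc"
Method: check if candidate is substring of word+word
"gracegrace" contains "eargc"? No
Is rotation = No


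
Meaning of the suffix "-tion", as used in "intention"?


Suffix: -tion
As in: intention -> intend + -tion, with a spelling change
Meaning = act or process


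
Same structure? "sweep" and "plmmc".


Pattern of "sweep": [0, 1, 2, 2, 3]
Pattern of "plmmc": [0, 1, 2, 2, 3]
Patterns match
Same pattern = Yes


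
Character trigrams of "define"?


Word: "define" (length 6)
Number of trigrams = 6 - 3 + 1 = 4
  Position 0: "def"
  Position 1: "efi"
  Position 2: "fin"
  Position 3: "ine"
Trigrams = "def", "efi", "fin", "ine"


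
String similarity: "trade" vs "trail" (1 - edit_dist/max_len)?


Word 1: "trade" (length 5)
Word 2: "trail" (length 5)
One optimal edit sequence:
  1. keep 't'
  2. keep 'r'
  3. keep 'a'
  4. substitute 'd' -> 'i'  (+1)
  5. substitute 'e' -> 'l'  (+1)
Edit distance = 2
Max length = max(5, 5) = 5
Similarity = 1 - 2/5
= 0.6000


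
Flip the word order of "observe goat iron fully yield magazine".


Original: "observe goat iron fully yield magazine"
Words (1..n): observe | goat | iron | fully | yield | magazine
Reversed (n..1): magazine | yield | fully | iron | goat | observe
Result = "magazine yield fully iron goat observe"


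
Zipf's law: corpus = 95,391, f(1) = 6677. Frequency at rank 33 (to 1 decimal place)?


Zipf's law: f(r) = f(1) / r
f(1) = 6677
f(33) = 6677 / 33
= 202.3 occurrences


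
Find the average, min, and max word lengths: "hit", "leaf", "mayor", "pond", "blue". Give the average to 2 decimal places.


Lengths: "hit"=3, "leaf"=4, "mayor"=5, "pond"=4, "blue"=4
Sum = 20, Count = 5
Average = 20/5 = 4.00
= avg=4.00, min=3, max=5


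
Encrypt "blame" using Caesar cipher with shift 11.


Word: "blame"
Shift: 11
Each letter → (letter + shift) mod 26:
  'b' (1) + 11 = 12 → 'm'
  'l' (11) + 11 = 22 → 'w'
  'a' (0) + 11 = 11 → 'l'
  'm' (12) + 11 = 23 → 'x'
  'e' (4) + 11 = 15 → 'p'
Result = "mwlxp"


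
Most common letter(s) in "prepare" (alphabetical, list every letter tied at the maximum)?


Word: "prepare"
Letter counts:
  'a': 1
  'e': 2
  'p': 2
  'r': 2
Maximum count = 2
Most frequent = 'e', 'p', 'r' (2 times each)


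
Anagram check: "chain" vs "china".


Word 1: "chain" → sorted: achin
Word 2: "china" → sorted: achin
Same letters? achin == achin
Anagram = Yes


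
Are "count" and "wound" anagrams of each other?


Word 1: "count" → sorted: cnotu
Word 2: "wound" → sorted: dnouw
Same letters? cnotu != dnouw
Anagram = No


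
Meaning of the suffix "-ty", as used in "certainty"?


Suffix: -ty
Example: certainty (certain + -ty)
Meaning = quality of


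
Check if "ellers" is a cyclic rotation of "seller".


Word: "seller", Candidate: "ellers"
Method: check if candidate is substring of word+word
"sellerseller" contains "ellers"? Yes
Is rotation = Yes


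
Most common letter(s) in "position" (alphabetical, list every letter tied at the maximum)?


Word: "position"
Letter counts:
  'i': 2
  'n': 1
  'o': 2
  'p': 1
  's': 1
  't': 1
Maximum count = 2
Most frequent = 'i', 'o' (2 times each)


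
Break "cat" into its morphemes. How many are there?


Word: "cat"
Morphemes: cat
Each morpheme carries meaning
= 1 morpheme


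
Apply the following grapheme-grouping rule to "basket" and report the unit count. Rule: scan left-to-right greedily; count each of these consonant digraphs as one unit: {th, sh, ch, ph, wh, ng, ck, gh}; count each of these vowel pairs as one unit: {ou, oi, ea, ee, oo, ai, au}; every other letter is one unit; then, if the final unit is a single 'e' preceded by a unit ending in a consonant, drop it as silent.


Word: "basket" (6 letters)
Left-to-right scan:
  1. 'b' (letter)
  2. 'a' (letter)
  3. 's' (letter)
  4. 'k' (letter)
  5. 'e' (letter)
  6. 't' (letter)
Units from scan: 6
Sound units = 6 units


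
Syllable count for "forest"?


Word: "forest"
Syllable breakdown: for | est
Counting: 2 parts
= 2 syllables


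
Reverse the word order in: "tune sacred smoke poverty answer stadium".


Original: "tune sacred smoke poverty answer stadium"
Words (1..n): tune | sacred | smoke | poverty | answer | stadium
Reversed (n..1): stadium | answer | poverty | smoke | sacred | tune
Result = "stadium answer poverty smoke sacred tune"


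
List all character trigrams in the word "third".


Word: "third" (length 5)
Number of trigrams = 5 - 3 + 1 = 3
  Position 0: "thi"
  Position 1: "hir"
  Position 2: "ird"
Trigrams = "thi", "hir", "ird"


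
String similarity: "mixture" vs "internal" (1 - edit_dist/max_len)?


Word 1: "mixture" (length 7)
Word 2: "internal" (length 8)
One optimal edit sequence:
  1. delete 'm'  (+1)
  2. keep 'i'
  3. substitute 'x' -> 'n'  (+1)
  4. keep 't'
  5. substitute 'u' -> 'e'  (+1)
  6. keep 'r'
  7. insert 'n'  (+1)
  8. insert 'a'  (+1)
  9. substitute 'e' -> 'l'  (+1)
Edit distance = 6
Max length = max(7, 8) = 8
Similarity = 1 - 6/8
= 0.2500


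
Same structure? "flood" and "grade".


Pattern of "flood": [0, 1, 2, 2, 3]
Pattern of "grade": [0, 1, 2, 3, 4]
Patterns do not match
Same pattern = No


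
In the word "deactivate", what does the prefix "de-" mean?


Prefix: de-
As in: deactivate -> de- + activate
Meaning = remove / reverse


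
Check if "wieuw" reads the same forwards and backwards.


Word: "wieuw"
Reversed: "wueiw"
Forward == Backward? wieuw != wueiw
Palindrome = No


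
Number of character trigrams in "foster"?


Word: "foster" (length 6)
Number of 3-grams = length - 3 + 1 = 6 - 3 + 1
= 4


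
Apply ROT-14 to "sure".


Word: "sure"
Shift: 14
Each letter → (letter + shift) mod 26:
  's' (18) + 14 = 6 → 'g'
  'u' (20) + 14 = 8 → 'i'
  'r' (17) + 14 = 5 → 'f'
  'e' (4) + 14 = 18 → 's'
Result = "gifs"


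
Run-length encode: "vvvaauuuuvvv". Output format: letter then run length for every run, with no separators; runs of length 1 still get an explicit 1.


String: "vvvaauuuuvvv"
Scanning for consecutive runs:
  'v' x 3
  'a' x 2
  'u' x 4
  'v' x 3
RLE = "v3a2u4v3"


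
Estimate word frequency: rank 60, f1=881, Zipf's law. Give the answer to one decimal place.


Zipf's law: f(r) = f(1) / r
f(1) = 881
f(60) = 881 / 60
= 14.7 occurrences


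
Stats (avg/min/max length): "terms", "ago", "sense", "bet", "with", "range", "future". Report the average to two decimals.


Lengths: "terms"=5, "ago"=3, "sense"=5, "bet"=3, "with"=4, "range"=5, "future"=6
Sum = 31, Count = 7
Average = 31/7 = 4.43
= avg=4.43, min=3, max=6


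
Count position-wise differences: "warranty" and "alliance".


Comparing character by character (same length = 8):
  Pos 0: 'w' vs 'a' !=
  Pos 1: 'a' vs 'l' !=
  Pos 2: 'r' vs 'l' !=
  Pos 3: 'r' vs 'i' !=
  Pos 4: 'a' vs 'a' =
  Pos 5: 'n' vs 'n' =
  Pos 6: 't' vs 'c' !=
  Pos 7: 'y' vs 'e' !=
Hamming distance = 6


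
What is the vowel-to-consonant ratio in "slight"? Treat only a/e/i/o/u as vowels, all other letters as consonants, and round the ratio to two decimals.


Word: "slight"
Vowels (a,e,i,o,u): 1
Consonants: 5
Ratio = 1/5
= 0.20


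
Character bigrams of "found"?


Word: "found" (length 5)
Number of bigrams = 5 - 2 + 1 = 4
  Position 0: "fo"
  Position 1: "ou"
  Position 2: "un"
  Position 3: "nd"
Bigrams = "fo", "ou", "un", "nd"


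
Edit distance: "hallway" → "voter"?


Word 1: "hallway" (length 7)
Word 2: "voter" (length 5)
One optimal edit sequence (insert/delete/substitute each cost 1):
  1. delete 'h'  (+1)
  2. delete 'a'  (+1)
  3. substitute 'l' -> 'v'  (+1)
  4. substitute 'l' -> 'o'  (+1)
  5. substitute 'w' -> 't'  (+1)
  6. substitute 'a' -> 'e'  (+1)
  7. substitute 'y' -> 'r'  (+1)
Total edit operations: 7
Edit distance = 7


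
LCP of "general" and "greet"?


Word 1: "general"
Word 2: "greet"
Comparing from start:
  Pos 0: 'g' == 'g'
  Pos 1: 'e' != 'r' (stop)
LCP = "g" (length 1)


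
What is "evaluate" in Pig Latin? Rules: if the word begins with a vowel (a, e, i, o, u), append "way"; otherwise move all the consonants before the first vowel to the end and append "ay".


Word: "evaluate"
Starts with vowel → add 'way'
Pig Latin = "evaluateway"


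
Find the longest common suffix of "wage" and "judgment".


Word 1: "wage"
Word 2: "judgment"
Comparing from end:
  Pos -1: 'e' != 't' (stop)
LCS = "" (length 0)


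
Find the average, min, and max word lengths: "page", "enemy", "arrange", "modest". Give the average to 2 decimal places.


Lengths: "page"=4, "enemy"=5, "arrange"=7, "modest"=6
Sum = 22, Count = 4
Average = 22/4 = 5.50
= avg=5.50, min=4, max=7


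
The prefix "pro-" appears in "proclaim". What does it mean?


Prefix: pro-
Example: proclaim (pro- + claim)
Meaning = forward / in favor of


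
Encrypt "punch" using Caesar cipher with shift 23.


Word: "punch"
Shift: 23
Each letter → (letter + shift) mod 26:
  'p' (15) + 23 = 12 → 'm'
  'u' (20) + 23 = 17 → 'r'
  'n' (13) + 23 = 10 → 'k'
  'c' (2) + 23 = 25 → 'z'
  'h' (7) + 23 = 4 → 'e'
Result = "mrkze"


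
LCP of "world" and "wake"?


Word 1: "world"
Word 2: "wake"
Comparing from start:
  Pos 0: 'w' == 'w'
  Pos 1: 'o' != 'a' (stop)
LCP = "w" (length 1)


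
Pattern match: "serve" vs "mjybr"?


Pattern of "serve": [0, 1, 2, 3, 1]
Pattern of "mjybr": [0, 1, 2, 3, 4]
Patterns do not match
Same pattern = No


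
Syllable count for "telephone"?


Word: "telephone"
Syllable breakdown: tel | e | phone
Counting: 3 parts
= 3 syllables


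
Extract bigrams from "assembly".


Word: "assembly" (length 8)
Number of bigrams = 8 - 2 + 1 = 7
  Position 0: "as"
  Position 1: "ss"
  Position 2: "se"
  Position 3: "em"
  Position 4: "mb"
  Position 5: "bl"
  Position 6: "ly"
Bigrams = "as", "ss", "se", "em", "mb", "bl", "ly"


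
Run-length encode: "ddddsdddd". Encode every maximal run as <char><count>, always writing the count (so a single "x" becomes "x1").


String: "ddddsdddd"
Scanning for consecutive runs:
  'd' x 4
  's' x 1
  'd' x 4
RLE = "d4s1d4"


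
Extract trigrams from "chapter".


Word: "chapter" (length 7)
Number of trigrams = 7 - 3 + 1 = 5
  Position 0: "cha"
  Position 1: "hap"
  Position 2: "apt"
  Position 3: "pte"
  Position 4: "ter"
Trigrams = "cha", "hap", "apt", "pte", "ter"


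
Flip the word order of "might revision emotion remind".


Original: "might revision emotion remind"
Words (1..n): might | revision | emotion | remind
Reversed (n..1): remind | emotion | revision | might
Result = "remind emotion revision might"


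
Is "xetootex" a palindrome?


Word: "xetootex"
Reversed: "xetootex"
Forward == Backward? xetootex == xetootex
Palindrome = Yes


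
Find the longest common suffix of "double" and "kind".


Word 1: "double"
Word 2: "kind"
Comparing from end:
  Pos -1: 'e' != 'd' (stop)
LCS = "" (length 0)


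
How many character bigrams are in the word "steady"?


Word: "steady" (length 6)
Number of 2-grams = length - 2 + 1 = 6 - 2 + 1
= 5


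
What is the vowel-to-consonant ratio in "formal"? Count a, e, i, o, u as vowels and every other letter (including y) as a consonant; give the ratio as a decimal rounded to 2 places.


Word: "formal"
Vowels (a,e,i,o,u): 2
Consonants: 4
Ratio = 2/4
= 0.50


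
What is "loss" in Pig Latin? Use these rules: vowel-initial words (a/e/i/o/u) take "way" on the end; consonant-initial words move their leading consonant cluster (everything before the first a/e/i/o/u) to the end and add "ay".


Word: "loss"
Starts with consonant(s) → move to end, add 'ay'
Consonant cluster: "l"
Pig Latin = "osslay"


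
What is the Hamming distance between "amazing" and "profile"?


Comparing character by character (same length = 7):
  Pos 0: 'a' vs 'p' !=
  Pos 1: 'm' vs 'r' !=
  Pos 2: 'a' vs 'o' !=
  Pos 3: 'z' vs 'f' !=
  Pos 4: 'i' vs 'i' =
  Pos 5: 'n' vs 'l' !=
  Pos 6: 'g' vs 'e' !=
Hamming distance = 6


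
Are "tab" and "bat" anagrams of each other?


Word 1: "tab" → sorted: abt
Word 2: "bat" → sorted: abt
Same letters? abt == abt
Anagram = Yes


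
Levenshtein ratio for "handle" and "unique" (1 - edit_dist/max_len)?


Word 1: "handle" (length 6)
Word 2: "unique" (length 6)
One optimal edit sequence:
  1. substitute 'h' -> 'u'  (+1)
  2. substitute 'a' -> 'n'  (+1)
  3. substitute 'n' -> 'i'  (+1)
  4. substitute 'd' -> 'q'  (+1)
  5. substitute 'l' -> 'u'  (+1)
  6. keep 'e'
Edit distance = 5
Max length = max(6, 6) = 6
Similarity = 1 - 5/6
= 0.1667


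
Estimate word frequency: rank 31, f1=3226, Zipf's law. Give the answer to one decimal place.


Zipf's law: f(r) = f(1) / r
f(1) = 3226
f(31) = 3226 / 31
= 104.1 occurrences


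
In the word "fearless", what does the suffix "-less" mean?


Suffix: -less
Example: fearless (fear + -less)
Meaning = without


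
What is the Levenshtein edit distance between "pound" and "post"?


Word 1: "pound" (length 5)
Word 2: "post" (length 4)
One optimal edit sequence (insert/delete/substitute each cost 1):
  1. keep 'p'
  2. keep 'o'
  3. delete 'u'  (+1)
  4. substitute 'n' -> 's'  (+1)
  5. substitute 'd' -> 't'  (+1)
Total edit operations: 3
Edit distance = 3


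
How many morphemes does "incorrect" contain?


Word: "incorrect"
Morphemes: in- | correct
Each morpheme carries meaning
= 2 morphemes


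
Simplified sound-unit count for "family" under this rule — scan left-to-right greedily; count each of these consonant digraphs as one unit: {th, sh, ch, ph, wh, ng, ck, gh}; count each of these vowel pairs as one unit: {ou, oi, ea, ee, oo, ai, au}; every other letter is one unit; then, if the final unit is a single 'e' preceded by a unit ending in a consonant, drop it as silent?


Word: "family" (6 letters)
Left-to-right scan:
  (1) 'f' (letter)
  (2) 'a' (letter)
  (3) 'm' (letter)
  (4) 'i' (letter)
  (5) 'l' (letter)
  (6) 'y' (letter)
Units from scan: 6
Sound units = 6 units


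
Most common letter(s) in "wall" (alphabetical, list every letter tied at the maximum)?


Word: "wall"
Letter counts:
  'a': 1
  'l': 2
  'w': 1
Maximum count = 2
Most frequent = 'l' (2 times each)


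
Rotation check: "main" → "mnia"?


Word: "main", Candidate: "mnia"
Method: check if candidate is substring of word+word
"mainmain" contains "mnia"? No
Is rotation = No


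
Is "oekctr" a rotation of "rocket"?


Word: "rocket", Candidate: "oekctr"
Method: check if candidate is substring of word+word
"rocketrocket" contains "oekctr"? No
Is rotation = No


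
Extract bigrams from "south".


Word: "south" (length 5)
Number of bigrams = 5 - 2 + 1 = 4
  Position 0: "so"
  Position 1: "ou"
  Position 2: "ut"
  Position 3: "th"
Bigrams = "so", "ou", "ut", "th"


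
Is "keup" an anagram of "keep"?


Word 1: "keep" → sorted: eekp
Word 2: "keup" → sorted: ekpu
Same letters? eekp != ekpu
Anagram = No


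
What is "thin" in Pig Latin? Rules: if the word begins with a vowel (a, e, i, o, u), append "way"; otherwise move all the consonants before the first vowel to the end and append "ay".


Word: "thin"
Starts with consonant(s) → move to end, add 'ay'
Consonant cluster: "th"
Pig Latin = "inthay"


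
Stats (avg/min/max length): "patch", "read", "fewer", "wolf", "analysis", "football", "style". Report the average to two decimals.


Lengths: "patch"=5, "read"=4, "fewer"=5, "wolf"=4, "analysis"=8, "football"=8, "style"=5
Sum = 39, Count = 7
Average = 39/7 = 5.57
= avg=5.57, min=4, max=8


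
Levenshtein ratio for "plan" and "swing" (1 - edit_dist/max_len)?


Word 1: "plan" (length 4)
Word 2: "swing" (length 5)
One optimal edit sequence:
  1. substitute 'p' -> 's'  (+1)
  2. substitute 'l' -> 'w'  (+1)
  3. substitute 'a' -> 'i'  (+1)
  4. keep 'n'
  5. insert 'g'  (+1)
Edit distance = 4
Max length = max(4, 5) = 5
Similarity = 1 - 4/5
= 0.2000


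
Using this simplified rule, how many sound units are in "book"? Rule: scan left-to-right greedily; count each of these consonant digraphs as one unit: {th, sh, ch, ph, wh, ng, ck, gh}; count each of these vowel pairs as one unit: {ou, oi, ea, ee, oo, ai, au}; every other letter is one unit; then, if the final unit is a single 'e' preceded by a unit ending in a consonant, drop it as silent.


Word: "book" (4 letters)
Left-to-right scan:
  (1) 'b' (letter)
  (2) 'oo' (vowel-pair)
  (3) 'k' (letter)
Units from scan: 3
Sound units = 3 units


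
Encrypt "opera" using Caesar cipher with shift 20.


Word: "opera"
Shift: 20
Each letter → (letter + shift) mod 26:
  'o' (14) + 20 = 8 → 'i'
  'p' (15) + 20 = 9 → 'j'
  'e' (4) + 20 = 24 → 'y'
  'r' (17) + 20 = 11 → 'l'
  'a' (0) + 20 = 20 → 'u'
Result = "ijylu"


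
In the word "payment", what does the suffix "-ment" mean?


Suffix: -ment
As in: payment -> pay + -ment
Meaning = result of action


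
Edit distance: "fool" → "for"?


Word 1: "fool" (length 4)
Word 2: "for" (length 3)
One optimal edit sequence (insert/delete/substitute each cost 1):
  1. keep 'f'
  2. delete 'o'  (+1)
  3. keep 'o'
  4. substitute 'l' -> 'r'  (+1)
Total edit operations: 2
Edit distance = 2


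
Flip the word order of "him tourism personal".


Original: "him tourism personal"
Words (1..n): him | tourism | personal
Reversed (n..1): personal | tourism | him
Result = "personal tourism him"


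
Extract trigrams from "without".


Word: "without" (length 7)
Number of trigrams = 7 - 3 + 1 = 5
  Position 0: "wit"
  Position 1: "ith"
  Position 2: "tho"
  Position 3: "hou"
  Position 4: "out"
Trigrams = "wit", "ith", "tho", "hou", "out"


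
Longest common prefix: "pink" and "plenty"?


Word 1: "pink"
Word 2: "plenty"
Comparing from start:
  Pos 0: 'p' == 'p'
  Pos 1: 'i' != 'l' (stop)
LCP = "p" (length 1)


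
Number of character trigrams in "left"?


Word: "left" (length 4)
Number of 3-grams = length - 3 + 1 = 4 - 3 + 1
= 2


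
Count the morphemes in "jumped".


Word: "jumped"
Morphemes: jump | -ed
Each morpheme carries meaning
= 2 morphemes


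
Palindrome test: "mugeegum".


Word: "mugeegum"
Reversed: "mugeegum"
Forward == Backward? mugeegum == mugeegum
Palindrome = Yes


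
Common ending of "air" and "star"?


Word 1: "air"
Word 2: "star"
Comparing from end:
  Pos -1: 'r' == 'r'
  Pos -2: 'i' != 'a' (stop)
LCS = "r" (length 1)


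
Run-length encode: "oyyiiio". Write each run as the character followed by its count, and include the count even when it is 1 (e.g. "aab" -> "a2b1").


String: "oyyiiio"
Scanning for consecutive runs:
  'o' x 1
  'y' x 2
  'i' x 3
  'o' x 1
RLE = "o1y2i3o1"


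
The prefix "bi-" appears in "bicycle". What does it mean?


Prefix: bi-
Example: bicycle = bi- + cycle
Meaning = two


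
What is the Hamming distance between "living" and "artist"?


Comparing character by character (same length = 6):
  Pos 0: 'l' vs 'a' !=
  Pos 1: 'i' vs 'r' !=
  Pos 2: 'v' vs 't' !=
  Pos 3: 'i' vs 'i' =
  Pos 4: 'n' vs 's' !=
  Pos 5: 'g' vs 't' !=
Hamming distance = 5


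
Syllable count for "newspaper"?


Word: "newspaper"
Syllable breakdown: news-pa-per
Counting: 3 parts
= 3 syllables


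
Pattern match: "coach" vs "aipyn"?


Pattern of "coach": [0, 1, 2, 0, 3]
Pattern of "aipyn": [0, 1, 2, 3, 4]
Patterns do not match
Same pattern = No


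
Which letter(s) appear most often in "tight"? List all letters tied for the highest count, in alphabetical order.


Word: "tight"
Letter counts:
  'g': 1
  'h': 1
  'i': 1
  't': 2
Maximum count = 2
Most frequent = 't' (2 times each)


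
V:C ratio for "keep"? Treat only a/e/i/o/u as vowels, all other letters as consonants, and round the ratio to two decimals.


Word: "keep"
Vowels (a,e,i,o,u): 2
Consonants: 2
Ratio = 2/2
= 1.00


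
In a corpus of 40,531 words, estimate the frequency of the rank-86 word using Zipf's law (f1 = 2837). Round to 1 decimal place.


Zipf's law: f(r) = f(1) / r
f(1) = 2837
f(86) = 2837 / 86
= 33.0 occurrences


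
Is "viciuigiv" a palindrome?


Word: "viciuigiv"
Reversed: "vigiuiciv"
Forward == Backward? viciuigiv != vigiuiciv
Palindrome = No


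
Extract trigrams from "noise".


Word: "noise" (length 5)
Number of trigrams = 5 - 3 + 1 = 3
  Position 0: "noi"
  Position 1: "ois"
  Position 2: "ise"
Trigrams = "noi", "ois", "ise"


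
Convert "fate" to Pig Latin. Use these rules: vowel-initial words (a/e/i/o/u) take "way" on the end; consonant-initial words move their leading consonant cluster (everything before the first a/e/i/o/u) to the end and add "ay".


Word: "fate"
Starts with consonant(s) → move to end, add 'ay'
Consonant cluster: "f"
Pig Latin = "atefay"


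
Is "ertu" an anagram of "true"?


Word 1: "true" → sorted: ertu
Word 2: "ertu" → sorted: ertu
Same letters? ertu == ertu
Anagram = Yes


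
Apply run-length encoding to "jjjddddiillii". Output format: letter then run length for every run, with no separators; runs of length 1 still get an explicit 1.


String: "jjjddddiillii"
Scanning for consecutive runs:
  'j' x 3
  'd' x 4
  'i' x 2
  'l' x 2
  'i' x 2
RLE = "j3d4i2l2i2"


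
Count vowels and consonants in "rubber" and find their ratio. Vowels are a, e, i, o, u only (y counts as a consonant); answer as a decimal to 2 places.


Word: "rubber"
Vowels (a,e,i,o,u): 2
Consonants: 4
Ratio = 2/4
= 0.50


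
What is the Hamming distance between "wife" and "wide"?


Comparing character by character (same length = 4):
  Pos 0: 'w' vs 'w' =
  Pos 1: 'i' vs 'i' =
  Pos 2: 'f' vs 'd' !=
  Pos 3: 'e' vs 'e' =
Hamming distance = 1


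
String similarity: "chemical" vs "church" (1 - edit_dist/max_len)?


Word 1: "chemical" (length 8)
Word 2: "church" (length 6)
One optimal edit sequence:
  1. keep 'c'
  2. keep 'h'
  3. delete 'e'  (+1)
  4. substitute 'm' -> 'u'  (+1)
  5. substitute 'i' -> 'r'  (+1)
  6. keep 'c'
  7. delete 'a'  (+1)
  8. substitute 'l' -> 'h'  (+1)
Edit distance = 5
Max length = max(8, 6) = 8
Similarity = 1 - 5/8
= 0.3750


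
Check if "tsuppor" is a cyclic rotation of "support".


Word: "support", Candidate: "tsuppor"
Method: check if candidate is substring of word+word
"supportsupport" contains "tsuppor"? Yes
Is rotation = Yes


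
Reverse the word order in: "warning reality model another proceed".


Original: "warning reality model another proceed"
Words (1..n): warning | reality | model | another | proceed
Reversed (n..1): proceed | another | model | reality | warning
Result = "proceed another model reality warning"


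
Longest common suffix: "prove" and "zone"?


Word 1: "prove"
Word 2: "zone"
Comparing from end:
  Pos -1: 'e' == 'e'
  Pos -2: 'v' != 'n' (stop)
LCS = "e" (length 1)


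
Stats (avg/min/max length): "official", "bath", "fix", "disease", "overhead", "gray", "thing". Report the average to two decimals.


Lengths: "official"=8, "bath"=4, "fix"=3, "disease"=7, "overhead"=8, "gray"=4, "thing"=5
Sum = 39, Count = 7
Average = 39/7 = 5.57
= avg=5.57, min=3, max=8


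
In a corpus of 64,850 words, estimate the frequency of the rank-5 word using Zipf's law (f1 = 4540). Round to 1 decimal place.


Zipf's law: f(r) = f(1) / r
f(1) = 4540
f(5) = 4540 / 5
= 908.0 occurrences


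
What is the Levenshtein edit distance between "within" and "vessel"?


Word 1: "within" (length 6)
Word 2: "vessel" (length 6)
One optimal edit sequence (insert/delete/substitute each cost 1):
  1. substitute 'w' -> 'v'  (+1)
  2. substitute 'i' -> 'e'  (+1)
  3. substitute 't' -> 's'  (+1)
  4. substitute 'h' -> 's'  (+1)
  5. substitute 'i' -> 'e'  (+1)
  6. substitute 'n' -> 'l'  (+1)
Total edit operations: 6
Edit distance = 6


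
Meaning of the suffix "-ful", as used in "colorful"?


Suffix: -ful
Example: colorful (color + -ful)
Meaning = full of


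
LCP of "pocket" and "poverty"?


Word 1: "pocket"
Word 2: "poverty"
Comparing from start:
  Pos 0: 'p' == 'p'
  Pos 1: 'o' == 'o'
  Pos 2: 'c' != 'v' (stop)
LCP = "po" (length 2)


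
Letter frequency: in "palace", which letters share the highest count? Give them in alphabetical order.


Word: "palace"
Letter counts:
  'a': 2
  'c': 1
  'e': 1
  'l': 1
  'p': 1
Maximum count = 2
Most frequent = 'a' (2 times each)


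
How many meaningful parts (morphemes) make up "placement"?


Word: "placement"
Morphemes: place / -ment
Each morpheme carries meaning
= 2 morphemes


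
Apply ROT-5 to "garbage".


Word: "garbage"
Shift: 5
Each letter → (letter + shift) mod 26:
  'g' (6) + 5 = 11 → 'l'
  'a' (0) + 5 = 5 → 'f'
  'r' (17) + 5 = 22 → 'w'
  'b' (1) + 5 = 6 → 'g'
  'a' (0) + 5 = 5 → 'f'
  'g' (6) + 5 = 11 → 'l'
  'e' (4) + 5 = 9 → 'j'
Result = "lfwgflj"


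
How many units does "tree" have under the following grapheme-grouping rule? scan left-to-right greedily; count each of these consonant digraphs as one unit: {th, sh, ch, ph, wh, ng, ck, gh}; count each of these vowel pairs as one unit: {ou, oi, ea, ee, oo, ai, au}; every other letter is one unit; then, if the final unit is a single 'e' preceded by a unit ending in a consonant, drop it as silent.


Word: "tree" (4 letters)
Left-to-right scan:
  (1) 't' (letter)
  (2) 'r' (letter)
  (3) 'ee' (vowel-pair)
Units from scan: 3
Sound units = 3 units


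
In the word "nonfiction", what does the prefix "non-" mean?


Prefix: non-
Example: nonfiction (non- + fiction)
Meaning = not


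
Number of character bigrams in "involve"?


Word: "involve" (length 7)
Number of 2-grams = length - 2 + 1 = 7 - 2 + 1
= 6


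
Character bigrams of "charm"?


Word: "charm" (length 5)
Number of bigrams = 5 - 2 + 1 = 4
  Position 0: "ch"
  Position 1: "ha"
  Position 2: "ar"
  Position 3: "rm"
Bigrams = "ch", "ha", "ar", "rm"


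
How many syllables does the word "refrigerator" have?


Word: "refrigerator"
Syllable breakdown: re | frig | er | a | tor
Counting: 5 parts
= 5 syllables


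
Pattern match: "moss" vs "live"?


Pattern of "moss": [0, 1, 2, 2]
Pattern of "live": [0, 1, 2, 3]
Patterns do not match
Same pattern = No


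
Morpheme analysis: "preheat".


Word: "preheat"
Morphemes: pre- / heat
Each morpheme carries meaning
= 2 morphemes


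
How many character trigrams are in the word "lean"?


Word: "lean" (length 4)
Number of 3-grams = length - 3 + 1 = 4 - 3 + 1
= 2


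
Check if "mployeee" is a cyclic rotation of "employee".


Word: "employee", Candidate: "mployeee"
Method: check if candidate is substring of word+word
"employeeemployee" contains "mployeee"? Yes
Is rotation = Yes


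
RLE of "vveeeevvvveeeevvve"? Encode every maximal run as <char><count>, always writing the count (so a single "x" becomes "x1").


String: "vveeeevvvveeeevvve"
Scanning for consecutive runs:
  'v' x 2
  'e' x 4
  'v' x 4
  'e' x 4
  'v' x 3
  'e' x 1
RLE = "v2e4v4e4v3e1"


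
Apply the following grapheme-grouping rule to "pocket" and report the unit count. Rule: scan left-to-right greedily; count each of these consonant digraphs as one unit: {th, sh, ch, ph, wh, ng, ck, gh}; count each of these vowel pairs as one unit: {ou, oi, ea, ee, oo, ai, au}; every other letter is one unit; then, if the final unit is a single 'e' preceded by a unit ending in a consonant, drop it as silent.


Word: "pocket" (6 letters)
Left-to-right scan:
  (1) 'p' (letter)
  (2) 'o' (letter)
  (3) 'ck' (digraph)
  (4) 'e' (letter)
  (5) 't' (letter)
Units from scan: 5
Sound units = 5 units


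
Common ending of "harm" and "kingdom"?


Word 1: "harm"
Word 2: "kingdom"
Comparing from end:
  Pos -1: 'm' == 'm'
  Pos -2: 'r' != 'o' (stop)
LCS = "m" (length 1)


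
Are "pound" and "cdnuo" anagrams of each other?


Word 1: "pound" → sorted: dnopu
Word 2: "cdnuo" → sorted: cdnou
Same letters? dnopu != cdnou
Anagram = No


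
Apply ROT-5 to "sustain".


Word: "sustain"
Shift: 5
Each letter → (letter + shift) mod 26:
  's' (18) + 5 = 23 → 'x'
  'u' (20) + 5 = 25 → 'z'
  's' (18) + 5 = 23 → 'x'
  't' (19) + 5 = 24 → 'y'
  'a' (0) + 5 = 5 → 'f'
  'i' (8) + 5 = 13 → 'n'
  'n' (13) + 5 = 18 → 's'
Result = "xzxyfns"


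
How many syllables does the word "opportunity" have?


Word: "opportunity"
Syllable breakdown: op / por / tu / ni / ty
Counting: 5 parts
= 5 syllables


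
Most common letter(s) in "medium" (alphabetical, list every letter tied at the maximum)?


Word: "medium"
Letter counts:
  'd': 1
  'e': 1
  'i': 1
  'm': 2
  'u': 1
Maximum count = 2
Most frequent = 'm' (2 times each)


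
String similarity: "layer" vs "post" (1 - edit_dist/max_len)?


Word 1: "layer" (length 5)
Word 2: "post" (length 4)
One optimal edit sequence:
  1. delete 'l'  (+1)
  2. substitute 'a' -> 'p'  (+1)
  3. substitute 'y' -> 'o'  (+1)
  4. substitute 'e' -> 's'  (+1)
  5. substitute 'r' -> 't'  (+1)
Edit distance = 5
Max length = max(5, 4) = 5
Similarity = 1 - 5/5
= 0.0000


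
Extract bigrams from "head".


Word: "head" (length 4)
Number of bigrams = 4 - 2 + 1 = 3
  Position 0: "he"
  Position 1: "ea"
  Position 2: "ad"
Bigrams = "he", "ea", "ad"


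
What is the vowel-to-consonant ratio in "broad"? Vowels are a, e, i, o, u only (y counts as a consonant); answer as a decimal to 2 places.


Word: "broad"
Vowels (a,e,i,o,u): 2
Consonants: 3
Ratio = 2/3
= 0.67


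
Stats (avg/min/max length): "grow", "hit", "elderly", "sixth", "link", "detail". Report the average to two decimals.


Lengths: "grow"=4, "hit"=3, "elderly"=7, "sixth"=5, "link"=4, "detail"=6
Sum = 29, Count = 6
Average = 29/6 = 4.83
= avg=4.83, min=3, max=7


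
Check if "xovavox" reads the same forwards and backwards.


Word: "xovavox"
Reversed: "xovavox"
Forward == Backward? xovavox == xovavox
Palindrome = Yes


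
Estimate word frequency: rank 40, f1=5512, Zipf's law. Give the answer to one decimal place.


Zipf's law: f(r) = f(1) / r
f(1) = 5512
f(40) = 5512 / 40
= 137.8 occurrences


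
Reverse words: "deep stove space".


Original: "deep stove space"
Words (1..n): deep | stove | space
Reversed (n..1): space | stove | deep
Result = "space stove deep"


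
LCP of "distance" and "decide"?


Word 1: "distance"
Word 2: "decide"
Comparing from start:
  Pos 0: 'd' == 'd'
  Pos 1: 'i' != 'e' (stop)
LCP = "d" (length 1)


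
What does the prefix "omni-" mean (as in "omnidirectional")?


Prefix: omni-
As in: omnidirectional -> omni- + directional
Meaning = all


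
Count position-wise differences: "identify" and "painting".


Comparing character by character (same length = 8):
  Pos 0: 'i' vs 'p' !=
  Pos 1: 'd' vs 'a' !=
  Pos 2: 'e' vs 'i' !=
  Pos 3: 'n' vs 'n' =
  Pos 4: 't' vs 't' =
  Pos 5: 'i' vs 'i' =
  Pos 6: 'f' vs 'n' !=
  Pos 7: 'y' vs 'g' !=
Hamming distance = 5


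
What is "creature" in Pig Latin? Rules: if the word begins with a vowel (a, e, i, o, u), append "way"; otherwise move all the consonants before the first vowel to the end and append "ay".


Word: "creature"
Starts with consonant(s) → move to end, add 'ay'
Consonant cluster: "cr"
Pig Latin = "eaturecray"


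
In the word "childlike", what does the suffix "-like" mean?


Suffix: -like
Example: childlike (child + -like)
Meaning = resembling


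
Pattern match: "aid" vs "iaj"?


Pattern of "aid": [0, 1, 2]
Pattern of "iaj": [0, 1, 2]
Patterns match
Same pattern = Yes


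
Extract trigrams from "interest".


Word: "interest" (length 8)
Number of trigrams = 8 - 3 + 1 = 6
  Position 0: "int"
  Position 1: "nte"
  Position 2: "ter"
  Position 3: "ere"
  Position 4: "res"
  Position 5: "est"
Trigrams = "int", "nte", "ter", "ere", "res", "est"


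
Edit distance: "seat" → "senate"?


Word 1: "seat" (length 4)
Word 2: "senate" (length 6)
One optimal edit sequence (insert/delete/substitute each cost 1):
  1. keep 's'
  2. keep 'e'
  3. insert 'n'  (+1)
  4. keep 'a'
  5. keep 't'
  6. insert 'e'  (+1)
Total edit operations: 2
Edit distance = 2


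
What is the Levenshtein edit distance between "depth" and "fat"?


Word 1: "depth" (length 5)
Word 2: "fat" (length 3)
One optimal edit sequence (insert/delete/substitute each cost 1):
  1. delete 'd'  (+1)
  2. substitute 'e' -> 'f'  (+1)
  3. substitute 'p' -> 'a'  (+1)
  4. keep 't'
  5. delete 'h'  (+1)
Total edit operations: 4
Edit distance = 4


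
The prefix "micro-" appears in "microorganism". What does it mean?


Prefix: micro-
Example: microorganism (micro- + organism)
Meaning = small


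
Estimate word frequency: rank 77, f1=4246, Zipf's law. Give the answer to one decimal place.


Zipf's law: f(r) = f(1) / r
f(1) = 4246
f(77) = 4246 / 77
= 55.1 occurrences


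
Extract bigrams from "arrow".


Word: "arrow" (length 5)
Number of bigrams = 5 - 2 + 1 = 4
  Position 0: "ar"
  Position 1: "rr"
  Position 2: "ro"
  Position 3: "ow"
Bigrams = "ar", "rr", "ro", "ow"


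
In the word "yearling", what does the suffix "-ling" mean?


Suffix: -ling
Example: yearling (year + -ling)
Meaning = small / young


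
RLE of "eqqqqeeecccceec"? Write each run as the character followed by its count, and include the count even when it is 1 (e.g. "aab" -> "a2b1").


String: "eqqqqeeecccceec"
Scanning for consecutive runs:
  'e' x 1
  'q' x 4
  'e' x 3
  'c' x 4
  'e' x 2
  'c' x 1
RLE = "e1q4e3c4e2c1"


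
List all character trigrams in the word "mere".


Word: "mere" (length 4)
Number of trigrams = 4 - 3 + 1 = 2
  Position 0: "mer"
  Position 1: "ere"
Trigrams = "mer", "ere"


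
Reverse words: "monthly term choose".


Original: "monthly term choose"
Words (1..n): monthly | term | choose
Reversed (n..1): choose | term | monthly
Result = "choose term monthly"


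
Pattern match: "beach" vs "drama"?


Pattern of "beach": [0, 1, 2, 3, 4]
Pattern of "drama": [0, 1, 2, 3, 2]
Patterns do not match
Same pattern = No


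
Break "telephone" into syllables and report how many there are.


Word: "telephone"
Syllable breakdown: tel | e | phone
Counting: 3 parts
= 3 syllables


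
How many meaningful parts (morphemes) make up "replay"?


Word: "replay"
Morphemes: re- | play
Each morpheme carries meaning
= 2 morphemes


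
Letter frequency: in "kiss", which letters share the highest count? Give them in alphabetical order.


Word: "kiss"
Letter counts:
  'i': 1
  'k': 1
  's': 2
Maximum count = 2
Most frequent = 's' (2 times each)


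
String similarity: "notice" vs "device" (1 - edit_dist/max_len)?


Word 1: "notice" (length 6)
Word 2: "device" (length 6)
One optimal edit sequence:
  1. substitute 'n' -> 'd'  (+1)
  2. substitute 'o' -> 'e'  (+1)
  3. substitute 't' -> 'v'  (+1)
  4. keep 'i'
  5. keep 'c'
  6. keep 'e'
Edit distance = 3
Max length = max(6, 6) = 6
Similarity = 1 - 3/6
= 0.5000


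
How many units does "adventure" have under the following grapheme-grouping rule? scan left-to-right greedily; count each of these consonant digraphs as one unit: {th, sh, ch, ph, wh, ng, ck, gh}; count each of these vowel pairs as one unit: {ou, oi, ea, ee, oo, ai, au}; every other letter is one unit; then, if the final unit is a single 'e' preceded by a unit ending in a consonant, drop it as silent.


Word: "adventure" (9 letters)
Left-to-right scan:
  1. 'a' (letter)
  2. 'd' (letter)
  3. 'v' (letter)
  4. 'e' (letter)
  5. 'n' (letter)
  6. 't' (letter)
  7. 'u' (letter)
  8. 'r' (letter)
  9. 'e' (letter)
Units from scan: 9
Final unit is 'e' after a consonant -> drop as silent (-1)
Sound units = 8 units


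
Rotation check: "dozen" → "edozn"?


Word: "dozen", Candidate: "edozn"
Method: check if candidate is substring of word+word
"dozendozen" contains "edozn"? No
Is rotation = No


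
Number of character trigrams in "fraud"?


Word: "fraud" (length 5)
Number of 3-grams = length - 3 + 1 = 5 - 3 + 1
= 3


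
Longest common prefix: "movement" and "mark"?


Word 1: "movement"
Word 2: "mark"
Comparing from start:
  Pos 0: 'm' == 'm'
  Pos 1: 'o' != 'a' (stop)
LCP = "m" (length 1)


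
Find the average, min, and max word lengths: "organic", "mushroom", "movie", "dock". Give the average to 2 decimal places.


Lengths: "organic"=7, "mushroom"=8, "movie"=5, "dock"=4
Sum = 24, Count = 4
Average = 24/4 = 6.00
= avg=6.00, min=4, max=8


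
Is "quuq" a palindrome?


Word: "quuq"
Reversed: "quuq"
Forward == Backward? quuq == quuq
Palindrome = Yes


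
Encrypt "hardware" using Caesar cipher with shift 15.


Word: "hardware"
Shift: 15
Each letter → (letter + shift) mod 26:
  'h' (7) + 15 = 22 → 'w'
  'a' (0) + 15 = 15 → 'p'
  'r' (17) + 15 = 6 → 'g'
  'd' (3) + 15 = 18 → 's'
  'w' (22) + 15 = 11 → 'l'
  'a' (0) + 15 = 15 → 'p'
  'r' (17) + 15 = 6 → 'g'
  'e' (4) + 15 = 19 → 't'
Result = "wpgslpgt"


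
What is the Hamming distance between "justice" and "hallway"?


Comparing character by character (same length = 7):
  Pos 0: 'j' vs 'h' !=
  Pos 1: 'u' vs 'a' !=
  Pos 2: 's' vs 'l' !=
  Pos 3: 't' vs 'l' !=
  Pos 4: 'i' vs 'w' !=
  Pos 5: 'c' vs 'a' !=
  Pos 6: 'e' vs 'y' !=
Hamming distance = 7


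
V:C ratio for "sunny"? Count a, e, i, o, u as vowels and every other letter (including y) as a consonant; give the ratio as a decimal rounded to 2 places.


Word: "sunny"
Vowels (a,e,i,o,u): 1
Consonants: 4
Ratio = 1/4
= 0.25


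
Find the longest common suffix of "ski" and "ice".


Word 1: "ski"
Word 2: "ice"
Comparing from end:
  Pos -1: 'i' != 'e' (stop)
LCS = "" (length 0)


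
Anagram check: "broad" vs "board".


Word 1: "broad" → sorted: abdor
Word 2: "board" → sorted: abdor
Same letters? abdor == abdor
Anagram = Yes


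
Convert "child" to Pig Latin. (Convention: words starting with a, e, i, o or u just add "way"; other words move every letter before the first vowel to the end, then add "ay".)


Word: "child"
Starts with consonant(s) → move to end, add 'ay'
Consonant cluster: "ch"
Pig Latin = "ildchay"
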